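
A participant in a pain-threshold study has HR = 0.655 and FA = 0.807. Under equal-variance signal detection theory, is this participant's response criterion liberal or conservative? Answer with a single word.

z(H) = 0.399, z(FA) = 0.867
c = −½·(z(H) + z(FA)) = -0.633
c < 0 → liberal criterion (biased toward responding “yes”).

liberal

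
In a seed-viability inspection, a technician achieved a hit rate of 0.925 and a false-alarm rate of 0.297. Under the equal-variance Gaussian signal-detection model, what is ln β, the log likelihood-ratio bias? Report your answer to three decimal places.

z(H) = 1.4395
z(FA) = -0.5330
ln β = −½·[z(H)² − z(FA)²] = −0.5 × (2.0722 − 0.2841) = -0.89405

ln β = -0.894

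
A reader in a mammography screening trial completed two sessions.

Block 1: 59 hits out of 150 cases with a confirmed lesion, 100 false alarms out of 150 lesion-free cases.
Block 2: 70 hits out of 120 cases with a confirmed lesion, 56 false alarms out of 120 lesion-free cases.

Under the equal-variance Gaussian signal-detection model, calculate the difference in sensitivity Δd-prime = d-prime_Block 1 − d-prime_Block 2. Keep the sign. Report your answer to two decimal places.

Block 1: z(0.3933) = -0.271, z(0.6667) = 0.431, d' = -0.702
Block 2: z(0.5833) = 0.210, z(0.4667) = -0.084, d' = 0.294
Δd' = d'_Block 1 − d'_Block 2 = -0.702 − 0.294 = -0.996
Block 2 has the higher sensitivity.

Δd-prime = -1.00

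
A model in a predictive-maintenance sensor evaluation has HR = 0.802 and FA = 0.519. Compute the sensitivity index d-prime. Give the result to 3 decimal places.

z(H) = z(0.802) = 0.8488
z(FA) = z(0.519) = 0.0476
d' = z(H) − z(FA) = 0.8488 − 0.0476 = 0.8012

d-prime = 0.801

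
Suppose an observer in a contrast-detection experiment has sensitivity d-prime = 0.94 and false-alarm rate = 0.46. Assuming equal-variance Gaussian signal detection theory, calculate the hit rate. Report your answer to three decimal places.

z(false-alarm rate) = z(0.46) = -0.1004
z(H) = z(FA) + d' = -0.1004 + 0.94 = 0.8396
hit rate = Φ(0.8396) = 0.7994

hit rate = 0.799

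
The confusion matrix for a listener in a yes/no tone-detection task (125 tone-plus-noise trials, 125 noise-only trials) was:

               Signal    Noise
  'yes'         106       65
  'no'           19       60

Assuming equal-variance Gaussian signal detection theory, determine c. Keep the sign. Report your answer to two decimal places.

H = 106/125 = 0.8480
FA = 65/125 = 0.5200
Φ⁻¹(H) = Φ⁻¹(0.8480) = 1.0279
Φ⁻¹(FA) = Φ⁻¹(0.5200) = 0.0502
c = −½·[z(H) + z(FA)] = −0.5 × (1.0279 + 0.0502) = -0.53905

c = -0.54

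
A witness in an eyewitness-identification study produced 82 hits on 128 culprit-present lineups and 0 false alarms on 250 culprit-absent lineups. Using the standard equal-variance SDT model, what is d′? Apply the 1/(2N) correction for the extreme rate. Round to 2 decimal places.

d′ = 3.24

The false-alarm rate is 0/250 = 0, so apply the 1/(2N) correction: FA → 1/(2·250) = 0.00200.
z(H) = z(0.64062) = 0.360
z(FA) = z(0.00200) = -2.878
d' = 0.360 − (-2.878) = 3.238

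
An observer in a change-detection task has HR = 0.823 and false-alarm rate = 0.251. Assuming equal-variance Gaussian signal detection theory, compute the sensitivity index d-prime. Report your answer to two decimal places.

d-prime = 1.60

z(H) = z(0.823) = 0.927
z(FA) = z(0.251) = -0.671
d' = z(H) − z(FA) = 0.927 − (-0.671) = 1.598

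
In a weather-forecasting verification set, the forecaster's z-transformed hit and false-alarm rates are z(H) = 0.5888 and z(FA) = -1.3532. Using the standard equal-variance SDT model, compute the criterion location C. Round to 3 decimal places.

C = 0.382

c = −½·[z(H) + z(FA)] = −½·(0.5888 + (-1.3532)) = 0.3822
c > 0: the forecaster has a conservative response bias.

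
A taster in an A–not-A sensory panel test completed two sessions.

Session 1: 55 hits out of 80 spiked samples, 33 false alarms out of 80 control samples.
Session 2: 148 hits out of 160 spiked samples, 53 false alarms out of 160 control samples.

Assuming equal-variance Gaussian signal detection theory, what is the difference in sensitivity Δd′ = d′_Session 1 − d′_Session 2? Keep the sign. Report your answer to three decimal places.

Δd′ = -1.166

Session 1: z(0.6875) = 0.4888, z(0.4125) = -0.2211, d' = 0.7099
Session 2: z(0.9250) = 1.4395, z(0.3312) = -0.4366, d' = 1.8761
Δd' = d'_Session 1 − d'_Session 2 = 0.7099 − 1.8761 = -1.1662
Session 2 has the higher sensitivity.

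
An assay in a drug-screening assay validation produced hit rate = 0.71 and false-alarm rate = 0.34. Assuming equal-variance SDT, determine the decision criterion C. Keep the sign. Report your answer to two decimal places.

Φ⁻¹(H) = 0.553
Φ⁻¹(FA) = -0.412
c = −½·[z(H) + z(FA)] = −0.5 × (0.553 + (-0.412)) = -0.0705

C = -0.07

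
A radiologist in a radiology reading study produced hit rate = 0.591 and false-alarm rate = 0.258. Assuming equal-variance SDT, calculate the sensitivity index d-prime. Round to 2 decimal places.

d-prime = 0.88

z(H) = 0.230
z(FA) = -0.650
d' = z(H) − z(FA) = 0.230 − (-0.650) = 0.880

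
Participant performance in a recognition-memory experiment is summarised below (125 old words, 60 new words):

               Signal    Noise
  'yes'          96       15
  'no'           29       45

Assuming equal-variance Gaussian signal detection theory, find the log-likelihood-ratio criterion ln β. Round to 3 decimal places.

H = 96/125 = 0.7680
FA = 15/60 = 0.2500
Φ⁻¹(H) = 0.7323
Φ⁻¹(FA) = -0.6745
ln β = −½·[z(H)² − z(FA)²] = −0.5 × (0.5363 − 0.4550) = -0.04065

ln β = -0.041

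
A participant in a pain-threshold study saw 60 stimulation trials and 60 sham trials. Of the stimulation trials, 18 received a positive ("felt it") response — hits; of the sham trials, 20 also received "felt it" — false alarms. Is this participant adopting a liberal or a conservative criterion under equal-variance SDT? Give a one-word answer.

z(H) = -0.524, z(FA) = -0.431
c = −½·(z(H) + z(FA)) = 0.4775
c > 0 → conservative criterion (biased toward responding “no”).

conservative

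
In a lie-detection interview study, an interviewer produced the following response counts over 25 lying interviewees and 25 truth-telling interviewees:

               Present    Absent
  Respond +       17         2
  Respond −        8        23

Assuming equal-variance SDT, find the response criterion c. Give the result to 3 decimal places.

H = 17/25 = 0.6800
FA = 2/25 = 0.0800
z(H) = z(0.6800) = 0.4677
z(FA) = z(0.0800) = -1.4051
c = −½·[z(H) + z(FA)] = −0.5 × (0.4677 + (-1.4051)) = 0.4687

c = 0.469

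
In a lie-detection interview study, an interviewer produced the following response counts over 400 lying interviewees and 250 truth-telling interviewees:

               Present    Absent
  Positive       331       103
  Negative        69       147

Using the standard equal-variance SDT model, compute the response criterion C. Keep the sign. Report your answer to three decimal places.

H = 331/400 = 0.8275
FA = 103/250 = 0.4120
Φ⁻¹(0.8275) = 0.9443, Φ⁻¹(0.4120) = -0.2224
c = −½·[z(H) + z(FA)] = −0.5 × (0.9443 + (-0.2224)) = -0.36095

C = -0.361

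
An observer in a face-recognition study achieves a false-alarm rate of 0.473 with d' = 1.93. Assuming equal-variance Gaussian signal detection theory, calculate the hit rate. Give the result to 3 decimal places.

hit rate = 0.969

z(false-alarm rate) = z(0.473) = -0.0677
z(H) = z(FA) + d' = -0.0677 + 1.93 = 1.8623
hit rate = Φ(1.8623) = 0.9687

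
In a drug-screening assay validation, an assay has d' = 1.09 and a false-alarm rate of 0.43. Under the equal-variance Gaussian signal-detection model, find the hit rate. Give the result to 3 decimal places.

hit rate = 0.820

z(false-alarm rate) = z(0.43) = -0.1764
z(H) = z(FA) + d' = -0.1764 + 1.09 = 0.9136
hit rate = Φ(0.9136) = 0.8195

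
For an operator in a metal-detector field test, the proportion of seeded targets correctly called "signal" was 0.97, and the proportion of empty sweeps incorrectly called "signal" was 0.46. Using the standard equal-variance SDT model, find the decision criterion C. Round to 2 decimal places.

z(H) = 1.881
z(FA) = -0.100
c = −½·[z(H) + z(FA)] = −0.5 × (1.881 + (-0.100)) = -0.8905

C = -0.89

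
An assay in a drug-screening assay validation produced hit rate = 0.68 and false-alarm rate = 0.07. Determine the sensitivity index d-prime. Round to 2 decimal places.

z(0.68) = 0.468, z(0.07) = -1.476
d' = z(H) − z(FA) = 0.468 − (-1.476) = 1.944

d-prime = 1.94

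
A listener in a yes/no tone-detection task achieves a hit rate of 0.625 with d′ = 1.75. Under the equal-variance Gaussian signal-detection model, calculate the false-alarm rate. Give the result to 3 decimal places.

z(hit rate) = z(0.625) = 0.3186
z(FA) = z(H) − d' = 0.3186 − 1.75 = -1.4314
false-alarm rate = Φ(-1.4314) = 0.0762

false-alarm rate = 0.076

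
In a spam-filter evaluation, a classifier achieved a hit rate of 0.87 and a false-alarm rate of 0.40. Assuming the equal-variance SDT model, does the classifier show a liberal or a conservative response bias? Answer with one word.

z(H) = 1.126, z(FA) = -0.253
c = −½·(z(H) + z(FA)) = -0.4365
c < 0 → liberal criterion (biased toward responding “yes”).

liberal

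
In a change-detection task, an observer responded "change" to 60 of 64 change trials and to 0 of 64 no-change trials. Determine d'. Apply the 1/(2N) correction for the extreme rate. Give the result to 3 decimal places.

The false-alarm rate is 0/64 = 0, so apply the 1/(2N) correction: FA → 1/(2·64) = 0.00781.
z(H) = z(0.93750) = 1.5341
z(FA) = z(0.00781) = -2.4177
d' = 1.5341 − (-2.4177) = 3.9518

d' = 3.952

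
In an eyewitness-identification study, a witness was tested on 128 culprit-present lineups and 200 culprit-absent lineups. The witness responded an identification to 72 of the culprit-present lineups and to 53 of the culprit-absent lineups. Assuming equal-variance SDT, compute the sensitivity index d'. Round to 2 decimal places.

H = 72/128 = 0.5625
FA = 53/200 = 0.2650
z(H) = z(0.5625) = 0.157
z(FA) = z(0.2650) = -0.628
d' = z(H) − z(FA) = 0.157 − (-0.628) = 0.785

d' = 0.79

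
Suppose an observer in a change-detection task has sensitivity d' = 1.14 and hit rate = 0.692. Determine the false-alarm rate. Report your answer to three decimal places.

z(hit rate) = z(0.692) = 0.5015
z(FA) = z(H) − d' = 0.5015 − 1.14 = -0.6385
false-alarm rate = Φ(-0.6385) = 0.2616

false-alarm rate = 0.262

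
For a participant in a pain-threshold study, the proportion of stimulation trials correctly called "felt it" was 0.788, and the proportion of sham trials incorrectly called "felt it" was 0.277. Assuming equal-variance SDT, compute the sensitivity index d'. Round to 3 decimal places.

d' = 1.391

Φ⁻¹(0.788) = 0.7995, Φ⁻¹(0.277) = -0.5918
d' = z(H) − z(FA) = 0.7995 − (-0.5918) = 1.3913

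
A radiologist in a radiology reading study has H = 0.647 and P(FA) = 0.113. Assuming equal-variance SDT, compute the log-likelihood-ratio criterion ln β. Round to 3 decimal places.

ln β = 0.662

z(H) = 0.3772
z(FA) = -1.2107
ln β = −½·[z(H)² − z(FA)²] = −0.5 × (0.1423 − 1.4658) = 0.66175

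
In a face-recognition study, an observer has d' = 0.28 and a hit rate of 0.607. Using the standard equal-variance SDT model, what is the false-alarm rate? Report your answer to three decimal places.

z(hit rate) = z(0.607) = 0.2715
z(FA) = z(H) − d' = 0.2715 − 0.28 = -0.0085
false-alarm rate = Φ(-0.0085) = 0.4966

false-alarm rate = 0.497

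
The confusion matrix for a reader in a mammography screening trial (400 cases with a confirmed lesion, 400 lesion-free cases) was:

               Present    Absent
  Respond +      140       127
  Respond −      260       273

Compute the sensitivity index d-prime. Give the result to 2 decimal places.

H = 140/400 = 0.3500
FA = 127/400 = 0.3175
Φ⁻¹(H) = -0.3853
Φ⁻¹(FA) = -0.4747
d' = z(H) − z(FA) = -0.3853 − (-0.4747) = 0.0894

d-prime = 0.09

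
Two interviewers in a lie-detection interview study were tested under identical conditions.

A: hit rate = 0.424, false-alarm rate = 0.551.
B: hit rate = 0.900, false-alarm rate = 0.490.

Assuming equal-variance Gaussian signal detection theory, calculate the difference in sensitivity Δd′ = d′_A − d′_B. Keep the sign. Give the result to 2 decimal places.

Δd′ = -1.63

A: z(0.424) = -0.192, z(0.551) = 0.128, d' = -0.320
B: z(0.900) = 1.282, z(0.490) = -0.025, d' = 1.307
Δd' = d'_A − d'_B = -0.320 − 1.307 = -1.627
B has the higher sensitivity.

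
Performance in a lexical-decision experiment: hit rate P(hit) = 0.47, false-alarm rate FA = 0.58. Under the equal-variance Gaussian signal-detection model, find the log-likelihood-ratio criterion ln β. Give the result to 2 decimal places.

ln β = 0.02

z(H) = z(0.47) = -0.075
z(FA) = z(0.58) = 0.202
ln β = −½·[z(H)² − z(FA)²] = −0.5 × (0.006 − 0.041) = 0.0175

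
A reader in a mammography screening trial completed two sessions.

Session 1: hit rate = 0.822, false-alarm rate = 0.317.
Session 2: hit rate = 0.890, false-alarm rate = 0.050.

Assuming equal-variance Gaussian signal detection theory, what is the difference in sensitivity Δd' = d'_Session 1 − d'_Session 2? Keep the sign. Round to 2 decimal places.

Δd' = -1.47

Session 1: z(0.822) = 0.923, z(0.317) = -0.476, d' = 1.399
Session 2: z(0.890) = 1.227, z(0.050) = -1.645, d' = 2.872
Δd' = d'_Session 1 − d'_Session 2 = 1.399 − 2.872 = -1.473
Session 2 has the higher sensitivity.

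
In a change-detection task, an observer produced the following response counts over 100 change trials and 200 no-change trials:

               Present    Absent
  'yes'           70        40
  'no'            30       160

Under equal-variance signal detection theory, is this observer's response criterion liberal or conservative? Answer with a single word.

z(H) = 0.524, z(FA) = -0.842
c = −½·(z(H) + z(FA)) = 0.159
c > 0 → conservative criterion (biased toward responding “no”).

conservative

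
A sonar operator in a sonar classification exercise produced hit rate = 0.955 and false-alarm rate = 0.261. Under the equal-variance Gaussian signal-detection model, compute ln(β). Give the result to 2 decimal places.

ln β = -1.23

z(H) = z(0.955) = 1.695
z(FA) = z(0.261) = -0.640
ln β = −½·[z(H)² − z(FA)²] = −0.5 × (2.873 − 0.410) = -1.2315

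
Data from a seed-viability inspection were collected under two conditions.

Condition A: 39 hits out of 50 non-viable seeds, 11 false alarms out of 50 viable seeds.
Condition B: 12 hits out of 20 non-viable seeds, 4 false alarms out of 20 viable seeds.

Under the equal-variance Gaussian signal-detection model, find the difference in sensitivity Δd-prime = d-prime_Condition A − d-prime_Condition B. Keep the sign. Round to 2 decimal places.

Δd-prime = 0.45

Condition A: z(0.7800) = 0.772, z(0.2200) = -0.772, d' = 1.544
Condition B: z(0.6000) = 0.253, z(0.2000) = -0.842, d' = 1.095
Δd' = d'_Condition A − d'_Condition B = 1.544 − 1.095 = 0.449
Condition A has the higher sensitivity.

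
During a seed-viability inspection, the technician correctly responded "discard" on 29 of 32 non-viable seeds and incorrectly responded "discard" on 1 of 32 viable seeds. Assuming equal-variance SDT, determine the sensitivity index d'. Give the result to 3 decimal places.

H = 29/32 = 0.9062
FA = 1/32 = 0.0312
z(H) = 1.3177
z(FA) = -1.8634
d' = z(H) − z(FA) = 1.3177 − (-1.8634) = 3.1811

d' = 3.181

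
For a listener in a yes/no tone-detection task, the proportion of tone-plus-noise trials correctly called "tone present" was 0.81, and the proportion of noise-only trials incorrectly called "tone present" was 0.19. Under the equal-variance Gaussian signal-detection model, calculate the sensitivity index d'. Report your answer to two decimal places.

d' = 1.76

z(H) = z(0.81) = 0.878
z(FA) = z(0.19) = -0.878
d' = z(H) − z(FA) = 0.878 − (-0.878) = 1.756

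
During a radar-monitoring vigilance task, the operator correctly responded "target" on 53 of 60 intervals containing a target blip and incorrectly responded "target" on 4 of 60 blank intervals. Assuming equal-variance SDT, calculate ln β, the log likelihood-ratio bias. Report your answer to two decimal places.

H = 53/60 = 0.8833
FA = 4/60 = 0.0667
z(0.8833) = 1.192, z(0.0667) = -1.501
ln β = −½·[z(H)² − z(FA)²] = −0.5 × (1.421 − 2.253) = 0.416

ln β = 0.42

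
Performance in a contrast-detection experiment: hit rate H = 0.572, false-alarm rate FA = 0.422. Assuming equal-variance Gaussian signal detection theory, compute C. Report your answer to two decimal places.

Φ⁻¹(H) = Φ⁻¹(0.572) = 0.181
Φ⁻¹(FA) = Φ⁻¹(0.422) = -0.197
c = −½·[z(H) + z(FA)] = −0.5 × (0.181 + (-0.197)) = 0.008
c > 0: the observer has a conservative response bias.

C = 0.01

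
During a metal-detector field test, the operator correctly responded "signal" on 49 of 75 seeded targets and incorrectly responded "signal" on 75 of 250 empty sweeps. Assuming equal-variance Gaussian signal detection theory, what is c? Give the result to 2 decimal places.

H = 49/75 = 0.6533
FA = 75/250 = 0.3000
z(0.6533) = 0.3942, z(0.3000) = -0.5244
c = −½·[z(H) + z(FA)] = −0.5 × (0.3942 + (-0.5244)) = 0.0651
c > 0: the operator has a conservative response bias.

c = 0.07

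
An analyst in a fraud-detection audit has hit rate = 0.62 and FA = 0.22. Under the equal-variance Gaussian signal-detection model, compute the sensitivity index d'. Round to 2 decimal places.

d' = 1.08

z(H) = z(0.62) = 0.3055
z(FA) = z(0.22) = -0.7722
d' = z(H) − z(FA) = 0.3055 − (-0.7722) = 1.0777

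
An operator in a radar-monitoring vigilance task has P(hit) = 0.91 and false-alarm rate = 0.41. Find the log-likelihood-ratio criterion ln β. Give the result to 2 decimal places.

Φ⁻¹(0.91) = 1.341, Φ⁻¹(0.41) = -0.228
ln β = −½·[z(H)² − z(FA)²] = −0.5 × (1.798 − 0.052) = -0.873

ln β = -0.87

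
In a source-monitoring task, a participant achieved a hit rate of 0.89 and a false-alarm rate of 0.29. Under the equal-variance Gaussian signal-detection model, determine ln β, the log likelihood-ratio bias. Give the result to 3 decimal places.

z(H) = z(0.89) = 1.2265
z(FA) = z(0.29) = -0.5534
ln β = −½·[z(H)² − z(FA)²] = −0.5 × (1.5043 − 0.3063) = -0.5990

ln β = -0.599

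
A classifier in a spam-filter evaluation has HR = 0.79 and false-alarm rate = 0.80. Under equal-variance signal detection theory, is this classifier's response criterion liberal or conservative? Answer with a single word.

liberal

z(H) = 0.806, z(FA) = 0.842
c = −½·(z(H) + z(FA)) = -0.824
c < 0 → liberal criterion (biased toward responding “yes”).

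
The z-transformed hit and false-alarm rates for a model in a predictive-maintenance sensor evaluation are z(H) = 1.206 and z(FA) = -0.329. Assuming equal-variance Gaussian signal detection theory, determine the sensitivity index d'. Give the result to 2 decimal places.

d' = z(H) − z(FA) = 1.206 − (-0.329) = 1.535

d' = 1.54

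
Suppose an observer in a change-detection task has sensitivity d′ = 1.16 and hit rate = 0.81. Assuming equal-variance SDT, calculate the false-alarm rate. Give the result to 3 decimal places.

z(hit rate) = z(0.81) = 0.8779
z(FA) = z(H) − d' = 0.8779 − 1.16 = -0.2821
false-alarm rate = Φ(-0.2821) = 0.3889

false-alarm rate = 0.389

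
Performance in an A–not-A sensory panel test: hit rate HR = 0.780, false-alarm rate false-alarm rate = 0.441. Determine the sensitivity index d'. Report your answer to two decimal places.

Φ⁻¹(H) = 0.7722
Φ⁻¹(FA) = -0.1484
d' = z(H) − z(FA) = 0.7722 − (-0.1484) = 0.9206

d' = 0.92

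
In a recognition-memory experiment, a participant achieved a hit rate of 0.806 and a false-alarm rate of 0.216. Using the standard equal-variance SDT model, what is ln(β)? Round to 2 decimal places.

z(H) = z(0.806) = 0.863
z(FA) = z(0.216) = -0.786
ln β = −½·[z(H)² − z(FA)²] = −0.5 × (0.745 − 0.618) = -0.0635

ln β = -0.06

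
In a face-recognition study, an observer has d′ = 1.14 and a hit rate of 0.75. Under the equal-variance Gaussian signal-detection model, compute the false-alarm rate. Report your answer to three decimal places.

z(hit rate) = z(0.75) = 0.6745
z(FA) = z(H) − d' = 0.6745 − 1.14 = -0.4655
false-alarm rate = Φ(-0.4655) = 0.3208

false-alarm rate = 0.321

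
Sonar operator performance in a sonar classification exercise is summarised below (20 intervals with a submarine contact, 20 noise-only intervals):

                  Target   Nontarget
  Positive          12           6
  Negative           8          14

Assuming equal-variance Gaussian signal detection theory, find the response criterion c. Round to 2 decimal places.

c = 0.14

H = 12/20 = 0.6000
FA = 6/20 = 0.3000
Φ⁻¹(H) = 0.253
Φ⁻¹(FA) = -0.524
c = −½·[z(H) + z(FA)] = −0.5 × (0.253 + (-0.524)) = 0.1355
c > 0: the sonar operator has a conservative response bias.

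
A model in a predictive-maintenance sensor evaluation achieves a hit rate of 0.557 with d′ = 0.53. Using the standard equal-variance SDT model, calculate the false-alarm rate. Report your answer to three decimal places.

z(hit rate) = z(0.557) = 0.1434
z(FA) = z(H) − d' = 0.1434 − 0.53 = -0.3866
false-alarm rate = Φ(-0.3866) = 0.3495

false-alarm rate = 0.350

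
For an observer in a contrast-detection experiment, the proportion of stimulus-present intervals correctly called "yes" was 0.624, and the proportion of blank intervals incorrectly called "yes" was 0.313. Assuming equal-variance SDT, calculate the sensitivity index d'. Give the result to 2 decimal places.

d' = 0.80

Φ⁻¹(H) = 0.3160
Φ⁻¹(FA) = -0.4874
d' = z(H) − z(FA) = 0.3160 − (-0.4874) = 0.8034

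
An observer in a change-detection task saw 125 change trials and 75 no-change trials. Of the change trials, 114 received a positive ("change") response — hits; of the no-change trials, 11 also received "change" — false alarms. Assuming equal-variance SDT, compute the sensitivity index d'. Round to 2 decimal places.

d' = 2.40

H = 114/125 = 0.9120
FA = 11/75 = 0.1467
Φ⁻¹(0.9120) = 1.3532, Φ⁻¹(0.1467) = -1.0507
d' = z(H) − z(FA) = 1.3532 − (-1.0507) = 2.4039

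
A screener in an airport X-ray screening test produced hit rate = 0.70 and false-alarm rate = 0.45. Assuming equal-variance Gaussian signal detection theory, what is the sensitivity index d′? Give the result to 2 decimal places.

d′ = 0.65

Φ⁻¹(0.70) = 0.524, Φ⁻¹(0.45) = -0.126
d' = z(H) − z(FA) = 0.524 − (-0.126) = 0.650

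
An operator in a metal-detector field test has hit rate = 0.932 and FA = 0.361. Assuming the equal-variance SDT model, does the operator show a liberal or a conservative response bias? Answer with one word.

liberal

z(H) = 1.491, z(FA) = -0.356
c = −½·(z(H) + z(FA)) = -0.5675
c < 0 → liberal criterion (biased toward responding “yes”).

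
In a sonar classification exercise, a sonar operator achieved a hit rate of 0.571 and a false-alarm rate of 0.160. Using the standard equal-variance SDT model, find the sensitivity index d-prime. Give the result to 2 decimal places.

Φ⁻¹(H) = Φ⁻¹(0.571) = 0.1789
Φ⁻¹(FA) = Φ⁻¹(0.160) = -0.9945
d' = z(H) − z(FA) = 0.1789 − (-0.9945) = 1.1734

d-prime = 1.17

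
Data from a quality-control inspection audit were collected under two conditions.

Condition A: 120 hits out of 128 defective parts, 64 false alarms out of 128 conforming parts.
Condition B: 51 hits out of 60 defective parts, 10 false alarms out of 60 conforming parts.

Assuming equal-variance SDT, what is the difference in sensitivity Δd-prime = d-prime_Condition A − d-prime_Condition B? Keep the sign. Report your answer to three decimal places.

Δd-prime = -0.470

Condition A: z(0.9375) = 1.5341, z(0.5000) = 0.0000, d' = 1.5341
Condition B: z(0.8500) = 1.0364, z(0.1667) = -0.9673, d' = 2.0037
Δd' = d'_Condition A − d'_Condition B = 1.5341 − 2.0037 = -0.4696
Condition B has the higher sensitivity.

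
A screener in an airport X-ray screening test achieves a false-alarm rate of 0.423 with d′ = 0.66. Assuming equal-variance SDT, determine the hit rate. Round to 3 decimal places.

z(false-alarm rate) = z(0.423) = -0.1942
z(H) = z(FA) + d' = -0.1942 + 0.66 = 0.4658
hit rate = Φ(0.4658) = 0.6793

hit rate = 0.679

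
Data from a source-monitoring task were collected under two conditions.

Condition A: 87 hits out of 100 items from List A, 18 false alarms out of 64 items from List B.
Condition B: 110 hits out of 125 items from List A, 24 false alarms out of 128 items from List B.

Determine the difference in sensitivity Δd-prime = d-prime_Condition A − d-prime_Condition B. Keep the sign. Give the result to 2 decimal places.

Condition A: z(0.8700) = 1.126, z(0.2812) = -0.579, d' = 1.705
Condition B: z(0.8800) = 1.175, z(0.1875) = -0.887, d' = 2.062
Δd' = d'_Condition A − d'_Condition B = 1.705 − 2.062 = -0.357
Condition B has the higher sensitivity.

Δd-prime = -0.36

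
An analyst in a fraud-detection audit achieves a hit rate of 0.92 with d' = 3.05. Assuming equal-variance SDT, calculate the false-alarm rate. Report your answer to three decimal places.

false-alarm rate = 0.050

z(hit rate) = z(0.92) = 1.4051
z(FA) = z(H) − d' = 1.4051 − 3.05 = -1.6449
false-alarm rate = Φ(-1.6449) = 0.0500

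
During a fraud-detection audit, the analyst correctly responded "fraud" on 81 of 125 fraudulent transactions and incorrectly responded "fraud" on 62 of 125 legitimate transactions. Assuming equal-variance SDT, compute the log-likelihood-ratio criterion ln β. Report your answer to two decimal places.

H = 81/125 = 0.6480
FA = 62/125 = 0.4960
z(0.6480) = 0.380, z(0.4960) = -0.010
ln β = −½·[z(H)² − z(FA)²] = −0.5 × (0.144 − 0.000) = -0.072

ln β = -0.07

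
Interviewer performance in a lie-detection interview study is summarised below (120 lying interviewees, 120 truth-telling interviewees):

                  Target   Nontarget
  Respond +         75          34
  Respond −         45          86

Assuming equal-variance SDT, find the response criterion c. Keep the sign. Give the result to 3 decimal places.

H = 75/120 = 0.6250
FA = 34/120 = 0.2833
Φ⁻¹(H) = Φ⁻¹(0.6250) = 0.3186
Φ⁻¹(FA) = Φ⁻¹(0.2833) = -0.5731
c = −½·[z(H) + z(FA)] = −0.5 × (0.3186 + (-0.5731)) = 0.12725
c > 0: the interviewer has a conservative response bias.

c = 0.127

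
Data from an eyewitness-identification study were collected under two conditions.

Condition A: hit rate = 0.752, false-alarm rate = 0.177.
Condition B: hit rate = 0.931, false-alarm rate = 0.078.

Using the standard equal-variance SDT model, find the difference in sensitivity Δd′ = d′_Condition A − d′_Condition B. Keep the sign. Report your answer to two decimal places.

Condition A: z(0.752) = 0.681, z(0.177) = -0.927, d' = 1.608
Condition B: z(0.931) = 1.483, z(0.078) = -1.419, d' = 2.902
Δd' = d'_Condition A − d'_Condition B = 1.608 − 2.902 = -1.294
Condition B has the higher sensitivity.

Δd′ = -1.29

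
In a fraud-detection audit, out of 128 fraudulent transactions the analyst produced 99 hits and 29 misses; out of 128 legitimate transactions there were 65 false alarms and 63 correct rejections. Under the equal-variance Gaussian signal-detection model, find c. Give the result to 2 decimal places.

c = -0.38

H = 99/128 = 0.7734
FA = 65/128 = 0.5078
Φ⁻¹(H) = Φ⁻¹(0.7734) = 0.7501
Φ⁻¹(FA) = Φ⁻¹(0.5078) = 0.0196
c = −½·[z(H) + z(FA)] = −0.5 × (0.7501 + 0.0196) = -0.38485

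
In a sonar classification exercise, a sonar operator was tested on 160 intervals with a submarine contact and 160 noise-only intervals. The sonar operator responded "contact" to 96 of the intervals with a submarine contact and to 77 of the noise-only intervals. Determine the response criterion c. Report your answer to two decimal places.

H = 96/160 = 0.6000
FA = 77/160 = 0.4813
z(0.6000) = 0.2533, z(0.4813) = -0.0469
c = −½·[z(H) + z(FA)] = −0.5 × (0.2533 + (-0.0469)) = -0.1032

c = -0.10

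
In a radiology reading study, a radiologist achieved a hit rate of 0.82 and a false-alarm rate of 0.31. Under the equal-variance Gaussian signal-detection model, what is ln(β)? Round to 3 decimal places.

ln β = -0.296

z(0.82) = 0.9154, z(0.31) = -0.4959
ln β = −½·[z(H)² − z(FA)²] = −0.5 × (0.8380 − 0.2459) = -0.29605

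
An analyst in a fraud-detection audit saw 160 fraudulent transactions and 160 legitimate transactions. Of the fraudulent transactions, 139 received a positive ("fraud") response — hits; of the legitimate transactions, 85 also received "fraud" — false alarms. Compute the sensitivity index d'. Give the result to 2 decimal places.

H = 139/160 = 0.8688
FA = 85/160 = 0.5312
Φ⁻¹(H) = Φ⁻¹(0.8688) = 1.1207
Φ⁻¹(FA) = Φ⁻¹(0.5312) = 0.0783
d' = z(H) − z(FA) = 1.1207 − 0.0783 = 1.0424

d' = 1.04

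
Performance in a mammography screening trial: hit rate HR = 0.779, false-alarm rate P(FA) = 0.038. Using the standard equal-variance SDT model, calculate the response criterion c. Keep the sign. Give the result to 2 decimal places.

z(0.779) = 0.769, z(0.038) = -1.774
c = −½·[z(H) + z(FA)] = −0.5 × (0.769 + (-1.774)) = 0.5025

c = 0.50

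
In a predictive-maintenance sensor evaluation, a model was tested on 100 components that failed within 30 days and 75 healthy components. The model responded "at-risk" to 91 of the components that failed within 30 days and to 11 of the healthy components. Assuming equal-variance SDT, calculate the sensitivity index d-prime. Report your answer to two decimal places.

d-prime = 2.39

H = 91/100 = 0.9100
FA = 11/75 = 0.1467
Φ⁻¹(H) = 1.3408
Φ⁻¹(FA) = -1.0507
d' = z(H) − z(FA) = 1.3408 − (-1.0507) = 2.3915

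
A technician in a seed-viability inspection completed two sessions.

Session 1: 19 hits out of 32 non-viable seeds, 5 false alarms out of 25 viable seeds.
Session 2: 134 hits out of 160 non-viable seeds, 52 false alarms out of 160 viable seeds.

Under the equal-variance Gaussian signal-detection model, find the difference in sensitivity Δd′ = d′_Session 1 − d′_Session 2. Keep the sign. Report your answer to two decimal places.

Δd′ = -0.36

Session 1: z(0.5938) = 0.237, z(0.2000) = -0.842, d' = 1.079
Session 2: z(0.8375) = 0.984, z(0.3250) = -0.454, d' = 1.438
Δd' = d'_Session 1 − d'_Session 2 = 1.079 − 1.438 = -0.359
Session 2 has the higher sensitivity.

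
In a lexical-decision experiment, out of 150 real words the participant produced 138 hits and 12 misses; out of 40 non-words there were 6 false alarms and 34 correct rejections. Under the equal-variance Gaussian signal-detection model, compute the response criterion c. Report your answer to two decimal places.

c = -0.18

H = 138/150 = 0.9200
FA = 6/40 = 0.1500
Φ⁻¹(H) = Φ⁻¹(0.9200) = 1.405
Φ⁻¹(FA) = Φ⁻¹(0.1500) = -1.036
c = −½·[z(H) + z(FA)] = −0.5 × (1.405 + (-1.036)) = -0.1845
c < 0: the participant has a liberal response bias.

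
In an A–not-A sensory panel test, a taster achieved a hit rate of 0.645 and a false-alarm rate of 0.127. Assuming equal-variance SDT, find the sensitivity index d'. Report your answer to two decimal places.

d' = 1.51

z(0.645) = 0.3719, z(0.127) = -1.1407
d' = z(H) − z(FA) = 0.3719 − (-1.1407) = 1.5126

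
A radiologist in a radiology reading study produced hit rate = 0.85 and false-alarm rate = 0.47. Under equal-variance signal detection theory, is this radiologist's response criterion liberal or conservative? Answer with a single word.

z(H) = 1.036, z(FA) = -0.075
c = −½·(z(H) + z(FA)) = -0.4805
c < 0 → liberal criterion (biased toward responding “yes”).

liberal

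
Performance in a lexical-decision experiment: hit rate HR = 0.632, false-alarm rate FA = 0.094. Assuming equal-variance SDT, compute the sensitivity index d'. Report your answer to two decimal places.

d' = 1.65

z(H) = z(0.632) = 0.3372
z(FA) = z(0.094) = -1.3165
d' = z(H) − z(FA) = 0.3372 − (-1.3165) = 1.6537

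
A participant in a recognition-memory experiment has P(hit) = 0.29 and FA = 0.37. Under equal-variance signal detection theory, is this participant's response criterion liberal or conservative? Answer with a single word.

z(H) = -0.553, z(FA) = -0.332
c = −½·(z(H) + z(FA)) = 0.4425
c > 0 → conservative criterion (biased toward responding “no”).

conservative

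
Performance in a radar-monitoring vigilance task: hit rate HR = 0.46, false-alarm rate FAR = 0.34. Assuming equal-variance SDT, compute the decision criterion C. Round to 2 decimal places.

C = 0.26

Φ⁻¹(H) = Φ⁻¹(0.46) = -0.100
Φ⁻¹(FA) = Φ⁻¹(0.34) = -0.412
c = −½·[z(H) + z(FA)] = −0.5 × (-0.100 + (-0.412)) = 0.256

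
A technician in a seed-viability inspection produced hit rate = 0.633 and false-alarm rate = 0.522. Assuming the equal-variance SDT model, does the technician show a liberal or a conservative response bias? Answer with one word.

liberal

z(H) = 0.340, z(FA) = 0.055
c = −½·(z(H) + z(FA)) = -0.1975
c < 0 → liberal criterion (biased toward responding “yes”).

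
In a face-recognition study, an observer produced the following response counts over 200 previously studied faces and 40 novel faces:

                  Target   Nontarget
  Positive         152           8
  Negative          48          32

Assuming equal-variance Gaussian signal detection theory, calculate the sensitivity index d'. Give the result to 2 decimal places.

d' = 1.55

H = 152/200 = 0.7600
FA = 8/40 = 0.2000
z(H) = 0.7063
z(FA) = -0.8416
d' = z(H) − z(FA) = 0.7063 − (-0.8416) = 1.5479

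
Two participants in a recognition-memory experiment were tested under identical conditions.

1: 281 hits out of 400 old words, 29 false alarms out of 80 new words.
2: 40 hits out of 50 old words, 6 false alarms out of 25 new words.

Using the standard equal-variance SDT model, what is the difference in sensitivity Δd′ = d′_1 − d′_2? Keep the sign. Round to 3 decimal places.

1: z(0.7025) = 0.5316, z(0.3625) = -0.3518, d' = 0.8834
2: z(0.8000) = 0.8416, z(0.2400) = -0.7063, d' = 1.5479
Δd' = d'_1 − d'_2 = 0.8834 − 1.5479 = -0.6645
2 has the higher sensitivity.

Δd′ = -0.665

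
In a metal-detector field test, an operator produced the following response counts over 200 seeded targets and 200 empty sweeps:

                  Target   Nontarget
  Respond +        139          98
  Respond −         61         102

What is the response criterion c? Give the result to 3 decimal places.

H = 139/200 = 0.6950
FA = 98/200 = 0.4900
Φ⁻¹(H) = 0.5101
Φ⁻¹(FA) = -0.0251
c = −½·[z(H) + z(FA)] = −0.5 × (0.5101 + (-0.0251)) = -0.2425

c = -0.243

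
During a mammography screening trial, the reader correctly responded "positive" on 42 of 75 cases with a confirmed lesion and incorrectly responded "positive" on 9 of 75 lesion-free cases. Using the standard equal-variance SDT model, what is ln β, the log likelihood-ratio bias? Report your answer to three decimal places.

ln β = 0.679

H = 42/75 = 0.5600
FA = 9/75 = 0.1200
z(0.5600) = 0.1510, z(0.1200) = -1.1750
ln β = −½·[z(H)² − z(FA)²] = −0.5 × (0.0228 − 1.3806) = 0.6789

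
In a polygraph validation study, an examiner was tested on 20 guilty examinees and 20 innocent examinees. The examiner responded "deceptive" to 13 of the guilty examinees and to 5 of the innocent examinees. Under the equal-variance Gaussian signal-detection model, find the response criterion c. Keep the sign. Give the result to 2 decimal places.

c = 0.14

H = 13/20 = 0.6500
FA = 5/20 = 0.2500
z(0.6500) = 0.3853, z(0.2500) = -0.6745
c = −½·[z(H) + z(FA)] = −0.5 × (0.3853 + (-0.6745)) = 0.1446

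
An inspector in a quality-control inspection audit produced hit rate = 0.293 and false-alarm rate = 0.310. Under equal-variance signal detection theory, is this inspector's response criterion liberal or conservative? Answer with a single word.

conservative

z(H) = -0.545, z(FA) = -0.496
c = −½·(z(H) + z(FA)) = 0.5205
c > 0 → conservative criterion (biased toward responding “no”).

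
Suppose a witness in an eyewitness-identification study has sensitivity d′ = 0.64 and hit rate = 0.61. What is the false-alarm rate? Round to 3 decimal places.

false-alarm rate = 0.359

z(hit rate) = z(0.61) = 0.2793
z(FA) = z(H) − d' = 0.2793 − 0.64 = -0.3607
false-alarm rate = Φ(-0.3607) = 0.3592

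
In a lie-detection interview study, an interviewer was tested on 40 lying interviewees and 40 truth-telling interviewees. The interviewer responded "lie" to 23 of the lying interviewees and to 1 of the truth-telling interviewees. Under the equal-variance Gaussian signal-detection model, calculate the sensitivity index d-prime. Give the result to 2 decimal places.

d-prime = 2.15

H = 23/40 = 0.5750
FA = 1/40 = 0.0250
z(H) = 0.1891
z(FA) = -1.9600
d' = z(H) − z(FA) = 0.1891 − (-1.9600) = 2.1491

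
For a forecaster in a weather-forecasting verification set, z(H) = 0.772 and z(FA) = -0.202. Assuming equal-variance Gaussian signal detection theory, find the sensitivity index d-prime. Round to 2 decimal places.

d-prime = 0.97

d' = z(H) − z(FA) = 0.772 − (-0.202) = 0.974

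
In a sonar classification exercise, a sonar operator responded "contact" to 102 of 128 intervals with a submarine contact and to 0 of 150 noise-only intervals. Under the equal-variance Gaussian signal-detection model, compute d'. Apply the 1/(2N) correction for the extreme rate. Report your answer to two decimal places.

d' = 3.54

The false-alarm rate is 0/150 = 0, so apply the 1/(2N) correction: FA → 1/(2·150) = 0.00333.
z(H) = z(0.79688) = 0.831
z(FA) = z(0.00333) = -2.713
d' = 0.831 − (-2.713) = 3.544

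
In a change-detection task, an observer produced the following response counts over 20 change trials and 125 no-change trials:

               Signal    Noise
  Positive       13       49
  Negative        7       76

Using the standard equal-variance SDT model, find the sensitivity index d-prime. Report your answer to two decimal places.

H = 13/20 = 0.6500
FA = 49/125 = 0.3920
Φ⁻¹(H) = 0.385
Φ⁻¹(FA) = -0.274
d' = z(H) − z(FA) = 0.385 − (-0.274) = 0.659

d-prime = 0.66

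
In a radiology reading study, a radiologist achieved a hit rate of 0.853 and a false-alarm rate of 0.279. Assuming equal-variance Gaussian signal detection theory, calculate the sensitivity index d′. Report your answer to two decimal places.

z(H) = 1.0494
z(FA) = -0.5858
d' = z(H) − z(FA) = 1.0494 − (-0.5858) = 1.6352

d′ = 1.64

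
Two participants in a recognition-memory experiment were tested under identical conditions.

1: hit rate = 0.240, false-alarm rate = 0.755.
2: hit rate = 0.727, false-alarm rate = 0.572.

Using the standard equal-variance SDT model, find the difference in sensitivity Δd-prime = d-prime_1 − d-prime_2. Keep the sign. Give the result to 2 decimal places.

1: z(0.240) = -0.706, z(0.755) = 0.690, d' = -1.396
2: z(0.727) = 0.604, z(0.572) = 0.181, d' = 0.423
Δd' = d'_1 − d'_2 = -1.396 − 0.423 = -1.819
2 has the higher sensitivity.

Δd-prime = -1.82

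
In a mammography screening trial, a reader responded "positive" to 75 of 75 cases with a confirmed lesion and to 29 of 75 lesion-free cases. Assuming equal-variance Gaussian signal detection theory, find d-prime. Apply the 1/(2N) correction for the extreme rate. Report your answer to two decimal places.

d-prime = 2.76

The hit rate is 75/75 = 1, so apply the 1/(2N) correction: H → 1 − 1/(2·75) = 0.99333.
z(H) = z(0.99333) = 2.475
z(FA) = z(0.38667) = -0.288
d' = 2.475 − (-0.288) = 2.763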